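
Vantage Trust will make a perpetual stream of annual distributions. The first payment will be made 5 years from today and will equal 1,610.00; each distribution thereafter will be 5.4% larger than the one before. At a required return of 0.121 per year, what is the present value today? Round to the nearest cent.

Value at end of year 4: C₁ / (r − g) = 1,610.00 / (0.121 − 0.054) = 24,029.8507
Discount to today: PV = 24,029.8507 / (1 + 0.121)^4 = 24,029.8507 / 1.579147 = 15,216.99

15216.99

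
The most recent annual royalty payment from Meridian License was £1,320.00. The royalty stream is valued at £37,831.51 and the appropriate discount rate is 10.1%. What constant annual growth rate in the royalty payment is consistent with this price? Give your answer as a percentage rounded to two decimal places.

6.39%

P = D₀(1+g)/(r−g) ⇒ P(r−g) = D₀(1+g) ⇒ g(P+D₀) = P·r − D₀
g = (P·r − D₀)/(P + D₀) = (£37,831.51×0.101 − £1,320.00) / (£37,831.51 + £1,320.00) = 0.063880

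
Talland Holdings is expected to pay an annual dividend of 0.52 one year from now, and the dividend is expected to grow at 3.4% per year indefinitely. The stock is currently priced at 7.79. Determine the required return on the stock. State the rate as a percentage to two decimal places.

10.08%

P = D₁/(r − g) ⇒ r = D₁/P + g = 0.5200/7.79 + 0.034 = 0.066752 + 0.034 = 0.100752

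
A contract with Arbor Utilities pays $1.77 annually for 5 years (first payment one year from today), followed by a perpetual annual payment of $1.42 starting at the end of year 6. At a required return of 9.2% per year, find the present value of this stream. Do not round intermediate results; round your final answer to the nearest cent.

$16.79

PV of 5-year annuity: $1.77 × [1 − (1+0.092)^−5] / 0.092 = 6.84910
Perpetuity value at year 5: $1.42 / 0.092 = 15.43478
PV of perpetuity: 15.43478 / (1+0.092)^5 = 9.94002
Total PV = 6.84910 + 9.94002 = 16.78913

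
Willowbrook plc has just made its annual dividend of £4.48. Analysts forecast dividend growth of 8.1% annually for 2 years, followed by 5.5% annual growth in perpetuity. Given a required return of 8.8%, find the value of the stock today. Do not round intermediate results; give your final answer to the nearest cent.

£150.26

D_1 = 4.84288
D_2 = 5.23515
Terminal value at year 2: TV = D_2×(1+g_2)/(r−g_2) = 5.52309/0.033 = 167.36626
P_0 = D_1/(1+r)^1 + D_2/(1+r)^2 + TV/(1+r)^2
    = 4.45118 + 4.42254 + 141.38721 = 150.26093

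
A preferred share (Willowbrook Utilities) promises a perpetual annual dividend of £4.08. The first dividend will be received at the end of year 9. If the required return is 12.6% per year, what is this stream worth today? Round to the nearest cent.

£12.53

Value at end of year 8: C / r = £4.08 / 0.126 = £32.3810
Discount to today: PV = £32.3810 / (1 + 0.126)^8 = £32.3810 / 2.584087 = £12.53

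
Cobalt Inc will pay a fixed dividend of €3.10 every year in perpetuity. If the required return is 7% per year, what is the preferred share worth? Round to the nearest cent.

Level perpetuity: PV = C / r = €3.10 / 0.07 = €44.29

€44.29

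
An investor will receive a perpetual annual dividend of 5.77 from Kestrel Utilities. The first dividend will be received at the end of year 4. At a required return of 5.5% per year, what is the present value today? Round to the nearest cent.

Value at end of year 3: C / r = 5.77 / 0.055 = 104.9091
Discount to today: PV = 104.9091 / (1 + 0.055)^3 = 104.9091 / 1.174241 = 89.34

89.34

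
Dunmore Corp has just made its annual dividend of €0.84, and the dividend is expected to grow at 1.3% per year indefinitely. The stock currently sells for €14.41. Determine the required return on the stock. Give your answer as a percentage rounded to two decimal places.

D₁ = €0.84 × 1.013 = €0.8509
P = D₁/(r − g) ⇒ r = D₁/P + g = €0.8509/€14.41 + 0.013 = 0.059051 + 0.013 = 0.072051

7.21%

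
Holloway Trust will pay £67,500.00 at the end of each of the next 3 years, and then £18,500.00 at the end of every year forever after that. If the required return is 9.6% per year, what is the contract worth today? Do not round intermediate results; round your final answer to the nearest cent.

£315427.34

PV of 3-year annuity: £67,500.00 × [1 − (1+0.096)^−3] / 0.096 = 169051.68699
Perpetuity value at year 3: £18,500.00 / 0.096 = 192708.33333
PV of perpetuity: 192708.33333 / (1+0.096)^3 = 146375.64875
Total PV = 169051.68699 + 146375.64875 = 315427.33574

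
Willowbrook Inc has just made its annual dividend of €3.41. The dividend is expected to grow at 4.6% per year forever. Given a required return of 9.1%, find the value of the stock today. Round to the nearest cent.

€79.26

D₁ = D₀ × (1 + g) = €3.41 × 1.046 = €3.5669
Growing perpetuity: P = D₁ / (r − g) = €3.5669 / (0.091 − 0.046) = €79.26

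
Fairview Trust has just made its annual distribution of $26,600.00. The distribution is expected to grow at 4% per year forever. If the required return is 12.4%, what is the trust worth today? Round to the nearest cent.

$329333.33

D₁ = D₀ × (1 + g) = $26,600.00 × 1.04 = $27,664.0000
Growing perpetuity: P = D₁ / (r − g) = $27,664.0000 / (0.124 − 0.04) = $329,333.33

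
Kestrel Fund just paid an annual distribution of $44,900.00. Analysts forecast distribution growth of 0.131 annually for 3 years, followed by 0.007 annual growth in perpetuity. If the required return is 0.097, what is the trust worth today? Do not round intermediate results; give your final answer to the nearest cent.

D_1 = 50781.90000
D_2 = 57434.32890
D_3 = 64958.22599
Terminal value at year 3: TV = D_3×(1+g_2)/(r−g_2) = 65412.93357/0.09 = 726810.37298
P_0 = D_1/(1+r)^1 + D_2/(1+r)^2 + D_3/(1+r)^3 + TV/(1+r)^3
    = 46291.61349 + 47726.35812 + 49205.57068 + 550555.66304 = 693779.20533

$693779.21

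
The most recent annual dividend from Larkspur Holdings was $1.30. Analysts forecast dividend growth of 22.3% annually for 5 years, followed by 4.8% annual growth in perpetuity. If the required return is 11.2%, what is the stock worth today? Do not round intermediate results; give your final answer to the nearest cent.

D_1 = 1.58990
D_2 = 1.94445
D_3 = 2.37806
D_4 = 2.90837
D_5 = 3.55693
Terminal value at year 5: TV = D_5×(1+g_2)/(r−g_2) = 3.72767/0.064 = 58.24477
P_0 = D_1/(1+r)^1 + D_2/(1+r)^2 + D_3/(1+r)^3 + D_4/(1+r)^4 + D_5/(1+r)^5 + TV/(1+r)^5
    = 1.42977 + 1.57249 + 1.72945 + 1.90209 + 2.09195 + 34.25571 = 42.98145

$42.98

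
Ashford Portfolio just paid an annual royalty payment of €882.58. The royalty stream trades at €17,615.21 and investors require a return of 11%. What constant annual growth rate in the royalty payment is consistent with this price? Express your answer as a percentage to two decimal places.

P = D₀(1+g)/(r−g) ⇒ P(r−g) = D₀(1+g) ⇒ g(P+D₀) = P·r − D₀
g = (P·r − D₀)/(P + D₀) = (€17,615.21×0.11 − €882.58) / (€17,615.21 + €882.58) = 0.057039

5.70%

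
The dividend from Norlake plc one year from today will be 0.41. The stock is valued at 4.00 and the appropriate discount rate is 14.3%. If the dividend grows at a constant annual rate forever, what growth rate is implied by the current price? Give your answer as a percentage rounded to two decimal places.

4.05%

P = D₁/(r−g) ⇒ g = r − D₁/P = 0.143 − 0.41/4.00 = 0.040500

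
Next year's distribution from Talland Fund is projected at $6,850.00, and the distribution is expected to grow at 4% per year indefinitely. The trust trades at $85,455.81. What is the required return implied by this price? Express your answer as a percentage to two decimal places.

12.02%

P = D₁/(r − g) ⇒ r = D₁/P + g = $6,850.0000/$85,455.81 + 0.04 = 0.080158 + 0.04 = 0.120158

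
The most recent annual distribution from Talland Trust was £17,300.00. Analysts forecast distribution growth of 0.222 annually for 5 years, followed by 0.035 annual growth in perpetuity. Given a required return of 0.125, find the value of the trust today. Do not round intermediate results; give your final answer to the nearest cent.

£412460.32

D_1 = 21140.60000
D_2 = 25833.81320
D_3 = 31568.91973
D_4 = 38577.21991
D_5 = 47141.36273
Terminal value at year 5: TV = D_5×(1+g_2)/(r−g_2) = 48791.31043/0.09 = 542125.67140
P_0 = D_1/(1+r)^1 + D_2/(1+r)^2 + D_3/(1+r)^3 + D_4/(1+r)^4 + D_5/(1+r)^5 + TV/(1+r)^5
    = 18791.64444 + 20411.90179 + 22171.86132 + 24083.56847 + 26160.10727 + 300841.23356 = 412460.31685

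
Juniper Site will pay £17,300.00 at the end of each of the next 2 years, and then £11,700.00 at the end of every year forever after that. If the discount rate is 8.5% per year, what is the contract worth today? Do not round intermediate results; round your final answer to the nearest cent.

PV of 2-year annuity: £17,300.00 × [1 − (1+0.085)^−2] / 0.085 = 30640.27692
Perpetuity value at year 2: £11,700.00 / 0.085 = 137647.05882
PV of perpetuity: 137647.05882 / (1+0.085)^2 = 116925.02183
Total PV = 30640.27692 + 116925.02183 = 147565.29875

£147565.30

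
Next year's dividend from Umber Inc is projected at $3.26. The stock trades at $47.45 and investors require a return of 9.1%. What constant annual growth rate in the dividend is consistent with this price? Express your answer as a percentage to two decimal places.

2.23%

P = D₁/(r−g) ⇒ g = r − D₁/P = 0.091 − $3.26/$47.45 = 0.022296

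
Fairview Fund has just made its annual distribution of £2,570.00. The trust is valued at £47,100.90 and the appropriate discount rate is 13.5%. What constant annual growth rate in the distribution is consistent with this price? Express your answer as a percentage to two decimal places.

P = D₀(1+g)/(r−g) ⇒ P(r−g) = D₀(1+g) ⇒ g(P+D₀) = P·r − D₀
g = (P·r − D₀)/(P + D₀) = (£47,100.90×0.135 − £2,570.00) / (£47,100.90 + £2,570.00) = 0.076274

7.63%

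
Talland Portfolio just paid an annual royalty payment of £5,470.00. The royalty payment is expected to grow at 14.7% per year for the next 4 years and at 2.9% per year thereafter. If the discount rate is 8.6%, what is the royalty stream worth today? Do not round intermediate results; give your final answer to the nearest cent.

£148004.58

D_1 = 6274.09000
D_2 = 7196.38123
D_3 = 8254.24927
D_4 = 9467.62391
Terminal value at year 4: TV = D_4×(1+g_2)/(r−g_2) = 9742.18501/0.057 = 170915.52644
P_0 = D_1/(1+r)^1 + D_2/(1+r)^2 + D_3/(1+r)^3 + D_4/(1+r)^4 + TV/(1+r)^4
    = 5777.24678 + 6101.75143 + 6444.48332 + 6806.46627 + 122874.62800 = 148004.57580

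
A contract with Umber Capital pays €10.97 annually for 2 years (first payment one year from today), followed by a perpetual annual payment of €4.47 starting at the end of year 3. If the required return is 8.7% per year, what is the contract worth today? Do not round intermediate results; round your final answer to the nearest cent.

€62.86

PV of 2-year annuity: €10.97 × [1 − (1+0.087)^−2] / 0.087 = 19.37626
Perpetuity value at year 2: €4.47 / 0.087 = 51.37931
PV of perpetuity: 51.37931 / (1+0.087)^2 = 43.48397
Total PV = 19.37626 + 43.48397 = 62.86023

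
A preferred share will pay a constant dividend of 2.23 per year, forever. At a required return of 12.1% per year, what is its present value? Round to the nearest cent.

Level perpetuity: PV = C / r = 2.23 / 0.121 = 18.43

18.43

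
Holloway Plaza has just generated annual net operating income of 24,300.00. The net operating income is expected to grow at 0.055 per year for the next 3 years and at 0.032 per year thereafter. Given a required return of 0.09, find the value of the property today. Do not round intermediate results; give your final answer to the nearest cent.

D_1 = 25636.50000
D_2 = 27046.50750
D_3 = 28534.06541
Terminal value at year 3: TV = D_3×(1+g_2)/(r−g_2) = 29447.15551/0.058 = 507709.57768
P_0 = D_1/(1+r)^1 + D_2/(1+r)^2 + D_3/(1+r)^3 + TV/(1+r)^3
    = 23519.72477 + 22764.50425 + 22033.53393 + 392044.94856 = 460362.71151

460362.71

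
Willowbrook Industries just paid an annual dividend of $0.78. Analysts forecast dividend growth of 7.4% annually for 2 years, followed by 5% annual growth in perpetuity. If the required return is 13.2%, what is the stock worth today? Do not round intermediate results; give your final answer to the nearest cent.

D_1 = 0.83772
D_2 = 0.89971
Terminal value at year 2: TV = D_2×(1+g_2)/(r−g_2) = 0.94470/0.082 = 11.52069
P_0 = D_1/(1+r)^1 + D_2/(1+r)^2 + TV/(1+r)^2
    = 0.74004 + 0.70212 + 8.99054 = 10.43269

$10.43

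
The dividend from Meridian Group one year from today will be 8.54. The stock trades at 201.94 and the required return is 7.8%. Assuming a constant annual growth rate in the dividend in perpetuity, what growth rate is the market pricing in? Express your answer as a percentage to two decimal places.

3.57%

P = D₁/(r−g) ⇒ g = r − D₁/P = 0.078 − 8.54/201.94 = 0.035710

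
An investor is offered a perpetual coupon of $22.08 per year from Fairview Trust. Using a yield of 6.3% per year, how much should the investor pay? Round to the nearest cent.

$350.48

Level perpetuity: PV = C / r = $22.08 / 0.063 = $350.48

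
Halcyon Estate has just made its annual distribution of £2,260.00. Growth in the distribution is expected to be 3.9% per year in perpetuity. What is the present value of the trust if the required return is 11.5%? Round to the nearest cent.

D₁ = D₀ × (1 + g) = £2,260.00 × 1.039 = £2,348.1400
Growing perpetuity: P = D₁ / (r − g) = £2,348.1400 / (0.115 − 0.039) = £30,896.58

£30896.58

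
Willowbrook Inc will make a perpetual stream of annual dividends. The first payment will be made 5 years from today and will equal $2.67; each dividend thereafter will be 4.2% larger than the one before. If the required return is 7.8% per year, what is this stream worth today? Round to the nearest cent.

Value at end of year 4: C₁ / (r − g) = $2.67 / (0.078 − 0.042) = $74.1667
Discount to today: PV = $74.1667 / (1 + 0.078)^4 = $74.1667 / 1.350439 = $54.92

$54.92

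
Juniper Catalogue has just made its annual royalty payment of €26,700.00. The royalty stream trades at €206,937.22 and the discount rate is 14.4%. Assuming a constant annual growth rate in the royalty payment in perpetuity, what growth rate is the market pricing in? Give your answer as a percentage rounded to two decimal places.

P = D₀(1+g)/(r−g) ⇒ P(r−g) = D₀(1+g) ⇒ g(P+D₀) = P·r − D₀
g = (P·r − D₀)/(P + D₀) = (€206,937.22×0.144 − €26,700.00) / (€206,937.22 + €26,700.00) = 0.013264

1.33%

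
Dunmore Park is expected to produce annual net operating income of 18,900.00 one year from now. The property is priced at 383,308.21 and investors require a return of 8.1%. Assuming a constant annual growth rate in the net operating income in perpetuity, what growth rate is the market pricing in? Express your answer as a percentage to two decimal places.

P = D₁/(r−g) ⇒ g = r − D₁/P = 0.081 − 18,900.00/383,308.21 = 0.031692

3.17%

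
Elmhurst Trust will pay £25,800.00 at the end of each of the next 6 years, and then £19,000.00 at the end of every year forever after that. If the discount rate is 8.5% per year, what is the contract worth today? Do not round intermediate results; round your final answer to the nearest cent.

£254493.80

PV of 6-year annuity: £25,800.00 × [1 − (1+0.085)^−6] / 0.085 = 117482.54897
Perpetuity value at year 6: £19,000.00 / 0.085 = 223529.41176
PV of perpetuity: 223529.41176 / (1+0.085)^6 = 137011.25554
Total PV = 117482.54897 + 137011.25554 = 254493.80452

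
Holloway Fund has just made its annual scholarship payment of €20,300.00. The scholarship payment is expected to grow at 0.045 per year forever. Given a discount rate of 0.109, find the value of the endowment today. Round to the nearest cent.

D₁ = D₀ × (1 + g) = €20,300.00 × 1.045 = €21,213.5000
Growing perpetuity: P = D₁ / (r − g) = €21,213.5000 / (0.109 − 0.045) = €331,460.94

€331460.94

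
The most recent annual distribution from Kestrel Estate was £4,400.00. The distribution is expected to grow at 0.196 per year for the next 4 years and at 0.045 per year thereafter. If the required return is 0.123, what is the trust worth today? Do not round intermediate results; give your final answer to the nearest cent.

£96489.05

D_1 = 5262.40000
D_2 = 6293.83040
D_3 = 7527.42116
D_4 = 9002.79571
Terminal value at year 4: TV = D_4×(1+g_2)/(r−g_2) = 9407.92151/0.078 = 120614.37836
P_0 = D_1/(1+r)^1 + D_2/(1+r)^2 + D_3/(1+r)^3 + D_4/(1+r)^4 + TV/(1+r)^4
    = 4686.01959 + 4990.63173 + 5315.04501 + 5660.54660 + 75836.81022 = 96489.05315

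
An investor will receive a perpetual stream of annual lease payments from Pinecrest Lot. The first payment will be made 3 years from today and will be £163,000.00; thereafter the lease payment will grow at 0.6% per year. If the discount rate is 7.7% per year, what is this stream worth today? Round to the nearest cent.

£1979237.22

Value at end of year 2: C₁ / (r − g) = £163,000.00 / (0.077 − 0.006) = £2,295,774.6479
Discount to today: PV = £2,295,774.6479 / (1 + 0.077)^2 = £2,295,774.6479 / 1.159929 = £1,979,237.22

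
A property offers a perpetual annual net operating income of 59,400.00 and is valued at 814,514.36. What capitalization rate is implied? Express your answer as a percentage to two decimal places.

P = C/r ⇒ r = C/P = 59,400.00/814,514.36 = 0.072927

7.29%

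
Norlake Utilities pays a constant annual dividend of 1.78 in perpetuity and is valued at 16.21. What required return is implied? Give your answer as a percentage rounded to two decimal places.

10.98%

P = C/r ⇒ r = C/P = 1.78/16.21 = 0.109809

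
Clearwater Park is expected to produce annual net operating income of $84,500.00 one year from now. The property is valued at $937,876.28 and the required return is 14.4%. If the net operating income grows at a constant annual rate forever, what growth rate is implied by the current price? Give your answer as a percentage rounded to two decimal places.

P = D₁/(r−g) ⇒ g = r − D₁/P = 0.144 − $84,500.00/$937,876.28 = 0.053903

5.39%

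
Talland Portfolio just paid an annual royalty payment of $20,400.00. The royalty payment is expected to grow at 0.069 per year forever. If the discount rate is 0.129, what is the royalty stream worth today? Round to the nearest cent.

D₁ = D₀ × (1 + g) = $20,400.00 × 1.069 = $21,807.6000
Growing perpetuity: P = D₁ / (r − g) = $21,807.6000 / (0.129 − 0.069) = $363,460.00

$363460.00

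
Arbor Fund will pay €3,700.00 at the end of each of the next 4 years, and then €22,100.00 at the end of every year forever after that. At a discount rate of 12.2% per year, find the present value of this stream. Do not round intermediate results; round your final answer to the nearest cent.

€125494.91

PV of 4-year annuity: €3,700.00 × [1 − (1+0.122)^−4] / 0.122 = 11191.01828
Perpetuity value at year 4: €22,100.00 / 0.122 = 181147.54098
PV of perpetuity: 181147.54098 / (1+0.122)^4 = 114303.89125
Total PV = 11191.01828 + 114303.89125 = 125494.90953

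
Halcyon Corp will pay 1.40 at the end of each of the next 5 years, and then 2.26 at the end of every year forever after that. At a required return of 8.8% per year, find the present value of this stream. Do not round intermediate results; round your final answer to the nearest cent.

22.32

PV of 5-year annuity: 1.40 × [1 − (1+0.088)^−5] / 0.088 = 5.47389
Perpetuity value at year 5: 2.26 / 0.088 = 25.68182
PV of perpetuity: 25.68182 / (1+0.088)^5 = 16.84540
Total PV = 5.47389 + 16.84540 = 22.31929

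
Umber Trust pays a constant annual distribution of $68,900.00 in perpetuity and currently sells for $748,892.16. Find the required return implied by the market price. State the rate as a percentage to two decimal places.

P = C/r ⇒ r = C/P = $68,900.00/$748,892.16 = 0.092003

9.20%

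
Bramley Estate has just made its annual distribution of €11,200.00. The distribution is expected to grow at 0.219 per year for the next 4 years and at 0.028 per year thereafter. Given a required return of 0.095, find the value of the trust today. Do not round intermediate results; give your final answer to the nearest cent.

€322936.13

D_1 = 13652.80000
D_2 = 16642.76320
D_3 = 20287.52834
D_4 = 24730.49705
Terminal value at year 4: TV = D_4×(1+g_2)/(r−g_2) = 25422.95096/0.067 = 379447.02932
P_0 = D_1/(1+r)^1 + D_2/(1+r)^2 + D_3/(1+r)^3 + D_4/(1+r)^4 + TV/(1+r)^4
    = 12468.31050 + 13880.24703 + 15452.07410 + 17201.89801 + 263933.59934 = 322936.12898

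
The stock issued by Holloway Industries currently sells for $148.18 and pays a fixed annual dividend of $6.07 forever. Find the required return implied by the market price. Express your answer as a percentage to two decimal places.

4.10%

P = C/r ⇒ r = C/P = $6.07/$148.18 = 0.040964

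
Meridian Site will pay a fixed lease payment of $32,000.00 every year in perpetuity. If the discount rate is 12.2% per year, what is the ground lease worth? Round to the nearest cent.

$262295.08

Level perpetuity: PV = C / r = $32,000.00 / 0.122 = $262,295.08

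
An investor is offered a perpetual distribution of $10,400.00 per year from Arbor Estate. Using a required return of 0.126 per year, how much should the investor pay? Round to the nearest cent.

$82539.68

Level perpetuity: PV = C / r = $10,400.00 / 0.126 = $82,539.68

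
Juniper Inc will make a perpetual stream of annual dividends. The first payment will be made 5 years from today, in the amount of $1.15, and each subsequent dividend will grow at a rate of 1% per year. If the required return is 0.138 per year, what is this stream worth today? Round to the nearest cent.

$5.36

Value at end of year 4: C₁ / (r − g) = $1.15 / (0.138 − 0.01) = $8.9844
Discount to today: PV = $8.9844 / (1 + 0.138)^4 = $8.9844 / 1.677139 = $5.36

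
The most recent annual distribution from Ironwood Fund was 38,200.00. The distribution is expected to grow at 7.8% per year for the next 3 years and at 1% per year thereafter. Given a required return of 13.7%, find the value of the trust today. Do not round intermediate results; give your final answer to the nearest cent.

D_1 = 41179.60000
D_2 = 44391.60880
D_3 = 47854.15429
Terminal value at year 3: TV = D_3×(1+g_2)/(r−g_2) = 48332.69583/0.127 = 380572.40810
P_0 = D_1/(1+r)^1 + D_2/(1+r)^2 + D_3/(1+r)^3 + TV/(1+r)^3
    = 36217.76605 + 34338.39209 + 32556.54061 + 258914.22057 = 362026.91932

362026.92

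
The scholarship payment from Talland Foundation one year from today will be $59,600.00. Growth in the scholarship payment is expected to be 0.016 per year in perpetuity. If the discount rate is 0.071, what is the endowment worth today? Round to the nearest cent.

Growing perpetuity: P = D₁ / (r − g) = $59,600.0000 / (0.071 − 0.016) = $1,083,636.36

$1083636.36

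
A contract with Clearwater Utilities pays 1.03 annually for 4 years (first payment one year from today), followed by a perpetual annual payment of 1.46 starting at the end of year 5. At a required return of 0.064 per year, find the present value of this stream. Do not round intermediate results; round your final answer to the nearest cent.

PV of 4-year annuity: 1.03 × [1 − (1+0.064)^−4] / 0.064 = 3.53661
Perpetuity value at year 4: 1.46 / 0.064 = 22.81250
PV of perpetuity: 22.81250 / (1+0.064)^4 = 17.79944
Total PV = 3.53661 + 17.79944 = 21.33605

21.34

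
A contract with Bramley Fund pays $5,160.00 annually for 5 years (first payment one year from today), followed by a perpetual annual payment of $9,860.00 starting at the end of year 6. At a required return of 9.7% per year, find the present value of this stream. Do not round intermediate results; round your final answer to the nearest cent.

PV of 5-year annuity: $5,160.00 × [1 − (1+0.097)^−5] / 0.097 = 19711.29833
Perpetuity value at year 5: $9,860.00 / 0.097 = 101649.48454
PV of perpetuity: 101649.48454 / (1+0.097)^5 = 63984.09665
Total PV = 19711.29833 + 63984.09665 = 83695.39498

$83695.39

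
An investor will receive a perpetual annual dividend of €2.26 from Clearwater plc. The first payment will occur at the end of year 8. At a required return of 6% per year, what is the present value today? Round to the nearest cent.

€25.05

Value at end of year 7: C / r = €2.26 / 0.06 = €37.6667
Discount to today: PV = €37.6667 / (1 + 0.06)^7 = €37.6667 / 1.503630 = €25.05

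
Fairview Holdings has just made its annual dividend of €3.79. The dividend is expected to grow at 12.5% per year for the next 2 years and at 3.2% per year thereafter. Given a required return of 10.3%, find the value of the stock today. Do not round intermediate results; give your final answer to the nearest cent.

€65.12

D_1 = 4.26375
D_2 = 4.79672
Terminal value at year 2: TV = D_2×(1+g_2)/(r−g_2) = 4.95021/0.071 = 69.72132
P_0 = D_1/(1+r)^1 + D_2/(1+r)^2 + TV/(1+r)^2
    = 3.86559 + 3.94270 + 57.30791 = 65.11620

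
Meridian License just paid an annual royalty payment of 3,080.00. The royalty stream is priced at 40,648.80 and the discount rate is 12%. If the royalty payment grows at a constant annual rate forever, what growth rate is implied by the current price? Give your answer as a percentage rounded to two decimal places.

4.11%

P = D₀(1+g)/(r−g) ⇒ P(r−g) = D₀(1+g) ⇒ g(P+D₀) = P·r − D₀
g = (P·r − D₀)/(P + D₀) = (40,648.80×0.12 − 3,080.00) / (40,648.80 + 3,080.00) = 0.041114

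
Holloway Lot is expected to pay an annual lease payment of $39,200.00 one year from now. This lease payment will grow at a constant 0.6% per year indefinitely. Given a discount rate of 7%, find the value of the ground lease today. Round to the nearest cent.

$612500.00

Growing perpetuity: P = D₁ / (r − g) = $39,200.0000 / (0.07 − 0.006) = $612,500.00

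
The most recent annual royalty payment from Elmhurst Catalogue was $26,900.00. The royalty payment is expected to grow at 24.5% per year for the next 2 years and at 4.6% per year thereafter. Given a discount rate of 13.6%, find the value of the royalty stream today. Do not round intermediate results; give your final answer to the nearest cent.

D_1 = 33490.50000
D_2 = 41695.67250
Terminal value at year 2: TV = D_2×(1+g_2)/(r−g_2) = 43613.67343/0.09 = 484596.37150
P_0 = D_1/(1+r)^1 + D_2/(1+r)^2 + TV/(1+r)^2
    = 29481.07394 + 32309.80375 + 375511.71914 = 437302.59683

$437302.60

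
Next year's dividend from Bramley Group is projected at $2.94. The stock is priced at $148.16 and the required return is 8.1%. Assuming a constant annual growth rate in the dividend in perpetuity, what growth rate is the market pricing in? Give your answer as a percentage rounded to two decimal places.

P = D₁/(r−g) ⇒ g = r − D₁/P = 0.081 − $2.94/$148.16 = 0.061157

6.12%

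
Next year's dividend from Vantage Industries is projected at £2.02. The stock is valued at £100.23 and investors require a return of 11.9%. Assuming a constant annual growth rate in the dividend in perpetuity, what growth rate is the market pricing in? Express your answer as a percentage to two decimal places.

9.88%

P = D₁/(r−g) ⇒ g = r − D₁/P = 0.119 − £2.02/£100.23 = 0.098846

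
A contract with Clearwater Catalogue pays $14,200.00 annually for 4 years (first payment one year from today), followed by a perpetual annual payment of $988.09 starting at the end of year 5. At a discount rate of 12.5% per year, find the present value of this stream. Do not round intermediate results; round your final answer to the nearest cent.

PV of 4-year annuity: $14,200.00 × [1 − (1+0.125)^−4] / 0.125 = 42680.07926
Perpetuity value at year 4: $988.09 / 0.125 = 7904.72000
PV of perpetuity: 7904.72000 / (1+0.125)^4 = 4934.87778
Total PV = 42680.07926 + 4934.87778 = 47614.95704

$47614.96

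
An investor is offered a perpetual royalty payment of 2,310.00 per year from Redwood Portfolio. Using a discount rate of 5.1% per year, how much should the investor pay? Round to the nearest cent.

Level perpetuity: PV = C / r = 2,310.00 / 0.051 = 45,294.12

45294.12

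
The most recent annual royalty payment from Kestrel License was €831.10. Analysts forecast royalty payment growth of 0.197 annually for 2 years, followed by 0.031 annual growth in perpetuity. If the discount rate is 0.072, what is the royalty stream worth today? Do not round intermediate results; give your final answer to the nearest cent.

€28021.37

D_1 = 994.82670
D_2 = 1190.80756
Terminal value at year 2: TV = D_2×(1+g_2)/(r−g_2) = 1227.72259/0.041 = 29944.45352
P_0 = D_1/(1+r)^1 + D_2/(1+r)^2 + TV/(1+r)^2
    = 928.00998 + 1036.22010 + 26057.14448 = 28021.37456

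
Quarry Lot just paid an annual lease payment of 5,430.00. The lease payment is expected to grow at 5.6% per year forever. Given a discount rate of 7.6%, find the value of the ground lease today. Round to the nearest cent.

D₁ = D₀ × (1 + g) = 5,430.00 × 1.056 = 5,734.0800
Growing perpetuity: P = D₁ / (r − g) = 5,734.0800 / (0.076 − 0.056) = 286,704.00

286704.00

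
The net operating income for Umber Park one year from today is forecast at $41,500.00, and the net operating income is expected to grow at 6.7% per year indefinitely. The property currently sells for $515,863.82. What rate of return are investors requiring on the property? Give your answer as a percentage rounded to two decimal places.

14.74%

P = D₁/(r − g) ⇒ r = D₁/P + g = $41,500.0000/$515,863.82 + 0.067 = 0.080448 + 0.067 = 0.147448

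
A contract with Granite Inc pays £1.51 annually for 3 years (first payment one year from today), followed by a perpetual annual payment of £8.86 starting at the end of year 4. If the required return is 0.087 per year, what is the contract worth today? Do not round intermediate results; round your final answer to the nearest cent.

£83.13

PV of 3-year annuity: £1.51 × [1 − (1+0.087)^−3] / 0.087 = 3.84278
Perpetuity value at year 3: £8.86 / 0.087 = 101.83908
PV of perpetuity: 101.83908 / (1+0.087)^3 = 79.29135
Total PV = 3.84278 + 79.29135 = 83.13414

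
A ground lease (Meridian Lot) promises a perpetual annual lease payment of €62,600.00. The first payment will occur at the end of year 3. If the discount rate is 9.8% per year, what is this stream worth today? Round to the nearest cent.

Value at end of year 2: C / r = €62,600.00 / 0.098 = €638,775.5102
Discount to today: PV = €638,775.5102 / (1 + 0.098)^2 = €638,775.5102 / 1.205604 = €529,838.58

€529838.58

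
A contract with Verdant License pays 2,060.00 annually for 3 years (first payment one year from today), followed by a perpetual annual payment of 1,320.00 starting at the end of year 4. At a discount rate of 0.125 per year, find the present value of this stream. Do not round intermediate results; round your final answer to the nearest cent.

12322.19

PV of 3-year annuity: 2,060.00 × [1 − (1+0.125)^−3] / 0.125 = 4905.56927
Perpetuity value at year 3: 1,320.00 / 0.125 = 10560.00000
PV of perpetuity: 10560.00000 / (1+0.125)^3 = 7416.62551
Total PV = 4905.56927 + 7416.62551 = 12322.19479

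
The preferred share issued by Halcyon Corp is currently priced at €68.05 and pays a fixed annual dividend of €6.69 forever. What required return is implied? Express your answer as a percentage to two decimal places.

9.83%

P = C/r ⇒ r = C/P = €6.69/€68.05 = 0.098310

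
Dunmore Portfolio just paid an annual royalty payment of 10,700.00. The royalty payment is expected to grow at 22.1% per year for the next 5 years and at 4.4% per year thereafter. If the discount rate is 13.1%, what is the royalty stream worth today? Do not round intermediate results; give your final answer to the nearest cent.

D_1 = 13064.70000
D_2 = 15951.99870
D_3 = 19477.39041
D_4 = 23781.89369
D_5 = 29037.69220
Terminal value at year 5: TV = D_5×(1+g_2)/(r−g_2) = 30315.35066/0.087 = 348452.30640
P_0 = D_1/(1+r)^1 + D_2/(1+r)^2 + D_3/(1+r)^3 + D_4/(1+r)^4 + D_5/(1+r)^5 + TV/(1+r)^5
    = 11551.45889 + 12470.67312 + 13463.03438 + 14534.36337 + 15690.94401 + 188291.32815 = 256001.80192

256001.80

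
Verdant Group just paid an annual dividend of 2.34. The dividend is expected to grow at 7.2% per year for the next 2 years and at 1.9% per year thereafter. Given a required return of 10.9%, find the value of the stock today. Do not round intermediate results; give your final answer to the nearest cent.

D_1 = 2.50848
D_2 = 2.68909
Terminal value at year 2: TV = D_2×(1+g_2)/(r−g_2) = 2.74018/0.09 = 30.44648
P_0 = D_1/(1+r)^1 + D_2/(1+r)^2 + TV/(1+r)^2
    = 2.26193 + 2.18646 + 24.75563 = 29.20403

29.20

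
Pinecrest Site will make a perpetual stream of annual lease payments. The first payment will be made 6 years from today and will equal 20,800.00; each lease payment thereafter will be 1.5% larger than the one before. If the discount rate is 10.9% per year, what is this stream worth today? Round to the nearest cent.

131910.01

Value at end of year 5: C₁ / (r − g) = 20,800.00 / (0.109 − 0.015) = 221,276.5957
Discount to today: PV = 221,276.5957 / (1 + 0.109)^5 = 221,276.5957 / 1.677481 = 131,910.01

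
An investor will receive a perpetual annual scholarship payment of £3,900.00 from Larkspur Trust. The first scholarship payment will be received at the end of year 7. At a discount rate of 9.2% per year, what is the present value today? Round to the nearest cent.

£25000.05

Value at end of year 6: C / r = £3,900.00 / 0.092 = £42,391.3043
Discount to today: PV = £42,391.3043 / (1 + 0.092)^6 = £42,391.3043 / 1.695649 = £25,000.05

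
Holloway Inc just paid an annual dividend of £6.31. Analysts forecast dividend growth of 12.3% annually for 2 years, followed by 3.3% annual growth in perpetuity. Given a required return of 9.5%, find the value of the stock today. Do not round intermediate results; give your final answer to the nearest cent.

£123.69

D_1 = 7.08613
D_2 = 7.95772
Terminal value at year 2: TV = D_2×(1+g_2)/(r−g_2) = 8.22033/0.062 = 132.58595
P_0 = D_1/(1+r)^1 + D_2/(1+r)^2 + TV/(1+r)^2
    = 6.47135 + 6.63683 + 110.57814 = 123.68632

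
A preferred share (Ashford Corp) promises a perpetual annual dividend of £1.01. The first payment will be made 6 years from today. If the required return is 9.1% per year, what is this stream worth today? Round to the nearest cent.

£7.18

Value at end of year 5: C / r = £1.01 / 0.091 = £11.0989
Discount to today: PV = £11.0989 / (1 + 0.091)^5 = £11.0989 / 1.545695 = £7.18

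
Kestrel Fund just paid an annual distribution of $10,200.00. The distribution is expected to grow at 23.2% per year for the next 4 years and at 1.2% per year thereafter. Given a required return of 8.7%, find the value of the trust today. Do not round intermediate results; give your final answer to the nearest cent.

D_1 = 12566.40000
D_2 = 15481.80480
D_3 = 19073.58351
D_4 = 23498.65489
Terminal value at year 4: TV = D_4×(1+g_2)/(r−g_2) = 23780.63875/0.075 = 317075.18330
P_0 = D_1/(1+r)^1 + D_2/(1+r)^2 + D_3/(1+r)^3 + D_4/(1+r)^4 + TV/(1+r)^4
    = 11560.62557 + 13102.75134 + 14850.58846 + 16831.57772 + 227114.08867 = 283459.63176

$283459.63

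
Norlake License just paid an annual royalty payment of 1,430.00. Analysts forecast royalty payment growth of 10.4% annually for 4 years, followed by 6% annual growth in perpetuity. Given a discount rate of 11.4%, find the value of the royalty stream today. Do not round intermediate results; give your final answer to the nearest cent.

32668.73

D_1 = 1578.72000
D_2 = 1742.90688
D_3 = 1924.16920
D_4 = 2124.28279
Terminal value at year 4: TV = D_4×(1+g_2)/(r−g_2) = 2251.73976/0.054 = 41698.88443
P_0 = D_1/(1+r)^1 + D_2/(1+r)^2 + D_3/(1+r)^3 + D_4/(1+r)^4 + TV/(1+r)^4
    = 1417.16338 + 1404.44198 + 1391.83478 + 1379.34075 + 27075.94811 = 32668.72900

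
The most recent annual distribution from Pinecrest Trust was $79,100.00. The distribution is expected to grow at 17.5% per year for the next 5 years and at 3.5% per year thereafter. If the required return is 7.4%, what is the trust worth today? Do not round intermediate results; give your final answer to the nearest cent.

$3812278.57

D_1 = 92942.50000
D_2 = 109207.43750
D_3 = 128318.73906
D_4 = 150774.51840
D_5 = 177160.05912
Terminal value at year 5: TV = D_5×(1+g_2)/(r−g_2) = 183360.66119/0.039 = 4701555.41506
P_0 = D_1/(1+r)^1 + D_2/(1+r)^2 + D_3/(1+r)^3 + D_4/(1+r)^4 + D_5/(1+r)^5 + TV/(1+r)^5
    = 86538.64060 + 94676.81816 + 103580.31782 + 113321.11120 + 123977.93824 + 3290183.74548 = 3812278.57149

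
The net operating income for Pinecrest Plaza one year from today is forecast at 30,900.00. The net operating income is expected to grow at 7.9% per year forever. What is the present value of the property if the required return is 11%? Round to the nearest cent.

996774.19

Growing perpetuity: P = D₁ / (r − g) = 30,900.0000 / (0.11 − 0.079) = 996,774.19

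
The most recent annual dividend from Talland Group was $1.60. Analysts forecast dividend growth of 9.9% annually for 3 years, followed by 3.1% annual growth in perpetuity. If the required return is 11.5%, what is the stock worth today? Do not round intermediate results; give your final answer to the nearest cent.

$23.47

D_1 = 1.75840
D_2 = 1.93248
D_3 = 2.12380
Terminal value at year 3: TV = D_3×(1+g_2)/(r−g_2) = 2.18963/0.084 = 26.06708
P_0 = D_1/(1+r)^1 + D_2/(1+r)^2 + D_3/(1+r)^3 + TV/(1+r)^3
    = 1.57704 + 1.55441 + 1.53210 + 18.80476 = 23.46832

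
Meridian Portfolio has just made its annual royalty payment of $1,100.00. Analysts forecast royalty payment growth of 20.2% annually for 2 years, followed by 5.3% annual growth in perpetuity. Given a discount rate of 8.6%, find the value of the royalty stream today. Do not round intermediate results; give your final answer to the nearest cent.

$45563.84

D_1 = 1322.20000
D_2 = 1589.28440
Terminal value at year 2: TV = D_2×(1+g_2)/(r−g_2) = 1673.51647/0.033 = 50712.62040
P_0 = D_1/(1+r)^1 + D_2/(1+r)^2 + TV/(1+r)^2
    = 1217.49540 + 1347.54094 + 42998.80651 = 45563.84285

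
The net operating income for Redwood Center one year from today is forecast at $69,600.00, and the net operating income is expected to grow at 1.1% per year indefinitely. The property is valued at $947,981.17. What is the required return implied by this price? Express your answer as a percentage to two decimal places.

P = D₁/(r − g) ⇒ r = D₁/P + g = $69,600.0000/$947,981.17 + 0.011 = 0.073419 + 0.011 = 0.084419

8.44%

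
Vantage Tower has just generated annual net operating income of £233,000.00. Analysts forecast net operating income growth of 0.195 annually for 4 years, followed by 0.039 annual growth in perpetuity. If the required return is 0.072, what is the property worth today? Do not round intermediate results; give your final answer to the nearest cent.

£12559731.71

D_1 = 278435.00000
D_2 = 332729.82500
D_3 = 397612.14087
D_4 = 475146.50835
Terminal value at year 4: TV = D_4×(1+g_2)/(r−g_2) = 493677.22217/0.033 = 14959915.82337
P_0 = D_1/(1+r)^1 + D_2/(1+r)^2 + D_3/(1+r)^3 + D_4/(1+r)^4 + TV/(1+r)^4
    = 259734.14179 + 289535.72709 + 322756.71070 + 359789.43031 + 11327915.69965 = 12559731.70954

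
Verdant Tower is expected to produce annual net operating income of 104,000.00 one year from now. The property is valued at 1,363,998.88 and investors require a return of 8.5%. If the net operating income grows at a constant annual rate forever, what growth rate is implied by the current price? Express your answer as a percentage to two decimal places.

P = D₁/(r−g) ⇒ g = r − D₁/P = 0.085 − 104,000.00/1,363,998.88 = 0.008754

0.88%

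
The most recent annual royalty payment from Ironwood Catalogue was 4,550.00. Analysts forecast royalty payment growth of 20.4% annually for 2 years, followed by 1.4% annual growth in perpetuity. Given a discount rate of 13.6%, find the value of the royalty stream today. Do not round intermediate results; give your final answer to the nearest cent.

D_1 = 5478.20000
D_2 = 6595.75280
Terminal value at year 2: TV = D_2×(1+g_2)/(r−g_2) = 6688.09334/0.122 = 54820.43721
P_0 = D_1/(1+r)^1 + D_2/(1+r)^2 + TV/(1+r)^2
    = 4822.35915 + 5111.02150 + 42480.12951 = 52413.51016

52413.51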